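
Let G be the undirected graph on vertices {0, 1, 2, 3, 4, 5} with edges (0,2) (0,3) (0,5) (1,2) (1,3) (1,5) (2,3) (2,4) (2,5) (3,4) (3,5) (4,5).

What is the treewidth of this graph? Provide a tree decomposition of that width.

Treewidth 3.
Bags: B1 = {0, 2, 3, 5}  B2 = {1, 2, 3, 5}  B3 = {2, 3, 4, 5}
Tree: B1–B2, B2–B3

The largest bag has 4 vertices, giving width 3; this decomposition certifies tw(G) ≤ 3. For the lower bound, the 4 vertices {0, 2, 3, 5} are pairwise adjacent, and any tree decomposition puts a clique entirely inside one bag — forcing width ≥ 3. The upper and lower bounds meet at 3, so that is the treewidth.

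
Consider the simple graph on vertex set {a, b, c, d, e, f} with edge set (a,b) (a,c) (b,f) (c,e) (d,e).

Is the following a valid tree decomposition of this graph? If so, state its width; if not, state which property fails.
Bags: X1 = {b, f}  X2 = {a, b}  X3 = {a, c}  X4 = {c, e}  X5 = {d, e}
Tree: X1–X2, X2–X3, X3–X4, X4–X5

Yes; width 1.

Vertex coverage: the bags together contain {a, b, c, d, e, f}, the full vertex set. Edge coverage: each edge of G has both endpoints in at least one bag. Running intersection: for every vertex, the bags containing it form a connected subtree. All three properties hold, so this is a valid tree decomposition of width max|bag| − 1 = 1, and hence tw(G) ≤ 1.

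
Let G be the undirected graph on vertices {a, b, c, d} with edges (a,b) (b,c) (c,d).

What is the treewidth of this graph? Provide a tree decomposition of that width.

The largest bag has 2 vertices, giving width 1; this decomposition certifies tw(G) ≤ 1. Since G has at least one edge (e.g. d–c), it is not an edgeless graph, so tw(G) ≥ 1. The upper and lower bounds meet at 1, so that is the treewidth.

Treewidth 1.
One such decomposition:
Bags: B1 = {c, d}  B2 = {b, c}  B3 = {a, b}
Tree: B1–B2, B2–B3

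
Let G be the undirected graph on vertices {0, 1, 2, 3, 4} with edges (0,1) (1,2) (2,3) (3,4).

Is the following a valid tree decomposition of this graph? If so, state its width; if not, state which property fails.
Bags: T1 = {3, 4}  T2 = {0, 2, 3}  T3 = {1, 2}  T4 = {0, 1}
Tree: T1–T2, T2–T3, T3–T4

A tree decomposition must satisfy three properties: every vertex lies in some bag; for every edge, both endpoints lie together in some bag; and for every vertex, the bags containing it form a connected subtree. Here bags containing vertex 0 are not connected in the tree, so the decomposition is invalid.

No — bags containing vertex 0 are not connected in the tree.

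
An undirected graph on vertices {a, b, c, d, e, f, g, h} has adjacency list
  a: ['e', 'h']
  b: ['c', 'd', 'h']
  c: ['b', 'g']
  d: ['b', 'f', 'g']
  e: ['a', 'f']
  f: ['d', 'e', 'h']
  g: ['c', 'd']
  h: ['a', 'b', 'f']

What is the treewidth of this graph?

2

A width-2 tree decomposition is:
Bags: B1 = {c, d, g}  B2 = {b, c, d}  B3 = {b, d, f}  B4 = {b, f, h}  B5 = {e, f, h}  B6 = {a, e, h}
Tree: B1–B2, B2–B3, B3–B4, B4–B5, B5–B6
Each bag holds 3 vertices, so the decomposition has width 2, which upper-bounds the treewidth. Since g–c–b–d–g is a cycle in G, G is not acyclic. Forests are exactly the graphs of treewidth ≤ 1, so tw(G) ≥ 2. Hence tw(G) = 2 exactly.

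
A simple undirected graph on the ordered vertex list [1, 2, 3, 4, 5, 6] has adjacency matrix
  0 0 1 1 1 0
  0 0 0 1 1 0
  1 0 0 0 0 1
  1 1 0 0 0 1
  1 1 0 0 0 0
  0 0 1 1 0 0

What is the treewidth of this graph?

A width-2 tree decomposition is:
Bags: B1 = {1, 2, 5}  B2 = {1, 2, 4}  B3 = {1, 3, 4}  B4 = {3, 4, 6}
Tree: B1–B2, B2–B3, B3–B4
Each bag holds 3 vertices, so the decomposition has width 2, which upper-bounds the treewidth. The edges 5–2–4–1–5 form a cycle, so G is not a tree and its treewidth is at least 2. Combining the bounds, tw(G) = 2.

2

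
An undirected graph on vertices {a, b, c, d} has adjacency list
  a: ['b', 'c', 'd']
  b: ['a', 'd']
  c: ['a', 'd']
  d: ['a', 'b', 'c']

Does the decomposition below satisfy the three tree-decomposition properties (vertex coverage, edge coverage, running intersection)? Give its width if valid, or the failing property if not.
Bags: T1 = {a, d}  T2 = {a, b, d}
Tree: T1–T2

A tree decomposition must satisfy three properties: every vertex lies in some bag; for every edge, both endpoints lie together in some bag; and for every vertex, the bags containing it form a connected subtree. Here vertex c appears in no bag, so the decomposition is invalid.

No — vertex c appears in no bag.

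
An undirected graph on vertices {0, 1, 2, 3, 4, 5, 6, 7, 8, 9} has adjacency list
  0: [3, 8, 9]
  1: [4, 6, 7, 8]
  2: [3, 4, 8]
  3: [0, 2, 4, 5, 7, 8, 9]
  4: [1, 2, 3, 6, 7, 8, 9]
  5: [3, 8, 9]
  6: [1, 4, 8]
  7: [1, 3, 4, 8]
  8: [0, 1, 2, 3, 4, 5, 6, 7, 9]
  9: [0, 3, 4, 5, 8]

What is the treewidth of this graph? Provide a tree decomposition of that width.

Each bag holds 4 vertices, so the decomposition has width 3, which upper-bounds the treewidth. Conversely, {1, 4, 6, 8} is a clique of size 4, and the vertices of any clique must share a bag in every tree decomposition; so some bag has ≥ 4 vertices and tw(G) ≥ 3. Hence tw(G) = 3 exactly.

Treewidth 3.
Bags: B1 = {2, 3, 4, 8}  B2 = {3, 4, 8, 9}  B3 = {0, 3, 8, 9}  B4 = {3, 4, 7, 8}  B5 = {3, 5, 8, 9}  B6 = {1, 4, 7, 8}  B7 = {1, 4, 6, 8}
Tree: B1–B2, B2–B3, B1–B4, B2–B5, B4–B6, B6–B7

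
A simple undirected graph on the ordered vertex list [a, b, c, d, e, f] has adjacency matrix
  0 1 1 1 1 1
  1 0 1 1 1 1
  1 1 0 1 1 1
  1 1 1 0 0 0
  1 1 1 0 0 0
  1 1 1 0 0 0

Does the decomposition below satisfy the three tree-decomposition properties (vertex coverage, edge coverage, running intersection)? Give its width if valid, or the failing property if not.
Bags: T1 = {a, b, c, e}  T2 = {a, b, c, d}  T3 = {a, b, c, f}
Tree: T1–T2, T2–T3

Yes; width 3.

Checking the three conditions: (i) the bags cover all of {a, b, c, d, e, f}; (ii) for each edge, some bag contains both endpoints; (iii) the bags containing any fixed vertex form a subtree. All hold, so the decomposition is valid with width 4 − 1 = 3.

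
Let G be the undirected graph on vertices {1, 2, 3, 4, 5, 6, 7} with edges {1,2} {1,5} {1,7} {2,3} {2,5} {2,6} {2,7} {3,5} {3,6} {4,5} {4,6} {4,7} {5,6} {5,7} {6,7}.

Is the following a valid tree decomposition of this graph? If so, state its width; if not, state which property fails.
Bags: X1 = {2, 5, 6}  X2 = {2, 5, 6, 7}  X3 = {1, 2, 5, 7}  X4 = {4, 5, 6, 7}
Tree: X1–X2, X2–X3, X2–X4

No — vertex 3 appears in no bag.

A tree decomposition must satisfy three properties: every vertex lies in some bag; for every edge, both endpoints lie together in some bag; and for every vertex, the bags containing it form a connected subtree. Here vertex 3 appears in no bag, so the decomposition is invalid.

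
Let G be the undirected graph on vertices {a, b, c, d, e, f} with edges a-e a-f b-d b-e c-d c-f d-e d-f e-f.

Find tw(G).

2

A width-2 tree decomposition is:
Bags: B1 = {d, e, f}  B2 = {c, d, f}  B3 = {a, e, f}  B4 = {b, d, e}
Tree: B1–B2, B1–B3, B1–B4
Every bag has size at most 3, so the width is 3 − 1 = 2 and tw(G) ≤ 2. On the other hand G contains the 3-clique {d, e, f}. A clique must lie in a single bag of any decomposition, so no decomposition can have width below 2. Hence tw(G) = 2 exactly.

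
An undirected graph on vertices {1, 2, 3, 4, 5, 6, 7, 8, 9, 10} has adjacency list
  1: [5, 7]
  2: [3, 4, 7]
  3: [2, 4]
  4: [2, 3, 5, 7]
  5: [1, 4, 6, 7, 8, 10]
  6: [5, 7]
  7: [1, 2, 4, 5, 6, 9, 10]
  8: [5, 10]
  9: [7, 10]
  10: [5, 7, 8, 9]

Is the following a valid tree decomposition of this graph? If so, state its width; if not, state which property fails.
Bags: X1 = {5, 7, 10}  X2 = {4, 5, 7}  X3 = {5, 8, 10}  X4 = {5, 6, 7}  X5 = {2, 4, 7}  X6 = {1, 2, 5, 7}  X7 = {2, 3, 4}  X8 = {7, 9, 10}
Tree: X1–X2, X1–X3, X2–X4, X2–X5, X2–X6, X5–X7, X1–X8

No — bags containing vertex 2 are not connected in the tree.

A tree decomposition must satisfy three properties: every vertex lies in some bag; for every edge, both endpoints lie together in some bag; and for every vertex, the bags containing it form a connected subtree. Here bags containing vertex 2 are not connected in the tree, so the decomposition is invalid.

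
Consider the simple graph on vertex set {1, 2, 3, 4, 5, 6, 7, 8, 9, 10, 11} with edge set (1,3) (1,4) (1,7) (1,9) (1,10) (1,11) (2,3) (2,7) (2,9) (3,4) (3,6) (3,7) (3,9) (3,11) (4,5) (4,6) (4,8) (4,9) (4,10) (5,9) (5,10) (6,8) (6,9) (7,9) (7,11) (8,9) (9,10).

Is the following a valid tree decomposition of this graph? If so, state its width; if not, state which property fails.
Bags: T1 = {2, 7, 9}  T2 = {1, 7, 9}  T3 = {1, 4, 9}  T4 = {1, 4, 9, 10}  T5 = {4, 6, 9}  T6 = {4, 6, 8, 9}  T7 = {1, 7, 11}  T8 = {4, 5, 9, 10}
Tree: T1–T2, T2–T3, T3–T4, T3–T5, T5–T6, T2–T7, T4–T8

A tree decomposition must satisfy three properties: every vertex lies in some bag; for every edge, both endpoints lie together in some bag; and for every vertex, the bags containing it form a connected subtree. Here vertex 3 appears in no bag, so the decomposition is invalid.

No — vertex 3 appears in no bag.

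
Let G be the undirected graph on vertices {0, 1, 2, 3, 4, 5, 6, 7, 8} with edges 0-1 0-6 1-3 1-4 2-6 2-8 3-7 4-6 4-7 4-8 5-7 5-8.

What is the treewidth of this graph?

A width-3 tree decomposition is:
Bags: B1 = {0, 2, 6, 8}  B2 = {0, 4, 6, 8}  B3 = {0, 1, 4, 8}  B4 = {1, 4, 5, 8}  B5 = {1, 4, 5, 7}  B6 = {1, 3, 5, 7}
Tree: B1–B2, B2–B3, B3–B4, B4–B5, B5–B6
Every bag has size at most 4, so the width is 4 − 1 = 3 and tw(G) ≤ 3. For the lower bound: the 4 vertex sets {0,2,6}, {8}, {4}, {1,3,5,7} are disjoint, each induces a connected subgraph, and every pair is joined by at least one edge of G. Contracting each set to a single vertex therefore yields K_{4} as a minor, and since treewidth is minor-monotone, tw(G) ≥ tw(K_{4}) = 3. The upper and lower bounds meet at 3, so that is the treewidth.

3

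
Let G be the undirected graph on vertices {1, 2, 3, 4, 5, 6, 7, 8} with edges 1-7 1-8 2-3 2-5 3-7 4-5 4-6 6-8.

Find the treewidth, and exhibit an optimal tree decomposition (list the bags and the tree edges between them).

Treewidth 2.
Bags: B1 = {1, 7, 8}  B2 = {6, 7, 8}  B3 = {4, 6, 7}  B4 = {4, 5, 7}  B5 = {2, 5, 7}  B6 = {2, 3, 7}
Tree: B1–B2, B2–B3, B3–B4, B4–B5, B5–B6

The largest bag has 3 vertices, giving width 2; this decomposition certifies tw(G) ≤ 2. For the lower bound, G contains the cycle 7–1–8–6–4–5–2–3–7, so G is not a forest; only forests have treewidth ≤ 1, hence tw(G) ≥ 2. Hence tw(G) = 2 exactly.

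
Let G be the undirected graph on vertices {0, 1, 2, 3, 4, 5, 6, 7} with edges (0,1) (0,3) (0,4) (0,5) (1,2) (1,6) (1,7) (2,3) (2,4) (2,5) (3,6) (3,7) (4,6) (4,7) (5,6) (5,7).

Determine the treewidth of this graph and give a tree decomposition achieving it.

Treewidth 4.
One such decomposition:
Bags: B1 = {1, 3, 4, 5, 6}  B2 = {1, 3, 4, 5, 7}  B3 = {0, 1, 3, 4, 5}  B4 = {1, 2, 3, 4, 5}
Tree: B1–B2, B2–B3, B3–B4

Each bag holds 5 vertices, so the decomposition has width 4, which upper-bounds the treewidth. For the lower bound: the 5 vertex sets {3,6}, {1,7}, {0,4}, {5}, {2} are disjoint, each induces a connected subgraph, and every pair is joined by at least one edge of G. Contracting each set to a single vertex therefore yields K_{5} as a minor, and since treewidth is minor-monotone, tw(G) ≥ tw(K_{5}) = 4. Hence tw(G) = 4 exactly.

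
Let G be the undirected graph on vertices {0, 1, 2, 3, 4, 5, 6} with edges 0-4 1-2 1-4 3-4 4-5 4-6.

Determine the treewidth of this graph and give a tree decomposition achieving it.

Treewidth 1.
One optimal decomposition is:
Bags: B1 = {4, 5}  B2 = {3, 4}  B3 = {0, 4}  B4 = {1, 4}  B5 = {4, 6}  B6 = {1, 2}
Tree: B1–B2, B2–B3, B2–B4, B3–B5, B4–B6

Each bag holds 2 vertices, so the decomposition has width 1, which upper-bounds the treewidth. G has an edge, so its treewidth is at least 1. Therefore the treewidth is 1.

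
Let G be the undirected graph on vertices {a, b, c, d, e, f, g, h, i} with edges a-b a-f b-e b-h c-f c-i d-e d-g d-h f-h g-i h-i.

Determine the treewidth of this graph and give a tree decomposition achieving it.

Treewidth 3.
One such decomposition:
Bags: B1 = {a, b, c, f}  B2 = {b, c, f, h}  B3 = {b, c, h, i}  B4 = {b, e, h, i}  B5 = {d, e, h, i}  B6 = {d, e, g, i}
Tree: B1–B2, B2–B3, B3–B4, B4–B5, B5–B6

The largest bag has 4 vertices, giving width 3; this decomposition certifies tw(G) ≤ 3. For the lower bound: the 4 vertex sets {a,c,f}, {b}, {h}, {d,e,g,i} are disjoint, each induces a connected subgraph, and every pair is joined by at least one edge of G. Contracting each set to a single vertex therefore yields K_{4} as a minor, and since treewidth is minor-monotone, tw(G) ≥ tw(K_{4}) = 3. Therefore the treewidth is 3.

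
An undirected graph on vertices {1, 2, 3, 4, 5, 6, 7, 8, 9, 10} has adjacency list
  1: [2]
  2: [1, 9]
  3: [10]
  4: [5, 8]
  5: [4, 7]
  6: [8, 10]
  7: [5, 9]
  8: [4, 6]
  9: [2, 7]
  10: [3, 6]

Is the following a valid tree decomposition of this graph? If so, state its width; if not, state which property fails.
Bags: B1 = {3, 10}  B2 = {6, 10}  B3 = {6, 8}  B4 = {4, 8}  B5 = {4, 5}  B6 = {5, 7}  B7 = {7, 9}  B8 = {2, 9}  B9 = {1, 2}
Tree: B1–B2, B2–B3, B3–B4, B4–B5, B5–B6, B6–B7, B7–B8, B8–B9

Every vertex of G appears in some bag (union = {1, 2, 3, 4, 5, 6, 7, 8, 9, 10}); every edge is covered by a bag; and for each vertex v the set of bags containing v is connected in the bag tree. The decomposition is therefore valid. The largest bag has 2 vertices, so the width is 1.

Yes; width 1.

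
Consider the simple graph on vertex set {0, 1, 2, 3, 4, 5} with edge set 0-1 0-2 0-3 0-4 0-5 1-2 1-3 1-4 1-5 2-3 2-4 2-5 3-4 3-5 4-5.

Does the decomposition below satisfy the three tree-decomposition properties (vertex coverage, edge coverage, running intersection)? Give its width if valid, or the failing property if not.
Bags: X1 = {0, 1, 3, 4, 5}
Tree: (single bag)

A tree decomposition must satisfy three properties: every vertex lies in some bag; for every edge, both endpoints lie together in some bag; and for every vertex, the bags containing it form a connected subtree. Here vertex 2 appears in no bag, so the decomposition is invalid.

No — vertex 2 appears in no bag.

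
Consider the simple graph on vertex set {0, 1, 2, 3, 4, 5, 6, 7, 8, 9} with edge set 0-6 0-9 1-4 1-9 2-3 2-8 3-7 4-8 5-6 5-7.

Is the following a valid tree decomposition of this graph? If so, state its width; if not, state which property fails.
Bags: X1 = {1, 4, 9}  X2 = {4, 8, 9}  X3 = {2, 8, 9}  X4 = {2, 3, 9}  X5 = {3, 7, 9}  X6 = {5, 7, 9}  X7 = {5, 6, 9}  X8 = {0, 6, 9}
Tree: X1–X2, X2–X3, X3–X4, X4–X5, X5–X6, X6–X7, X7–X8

Checking the three conditions: (i) the bags cover all of {0, 1, 2, 3, 4, 5, 6, 7, 8, 9}; (ii) for each edge, some bag contains both endpoints; (iii) the bags containing any fixed vertex form a subtree. All hold, so the decomposition is valid with width 3 − 1 = 2.

Yes; width 2.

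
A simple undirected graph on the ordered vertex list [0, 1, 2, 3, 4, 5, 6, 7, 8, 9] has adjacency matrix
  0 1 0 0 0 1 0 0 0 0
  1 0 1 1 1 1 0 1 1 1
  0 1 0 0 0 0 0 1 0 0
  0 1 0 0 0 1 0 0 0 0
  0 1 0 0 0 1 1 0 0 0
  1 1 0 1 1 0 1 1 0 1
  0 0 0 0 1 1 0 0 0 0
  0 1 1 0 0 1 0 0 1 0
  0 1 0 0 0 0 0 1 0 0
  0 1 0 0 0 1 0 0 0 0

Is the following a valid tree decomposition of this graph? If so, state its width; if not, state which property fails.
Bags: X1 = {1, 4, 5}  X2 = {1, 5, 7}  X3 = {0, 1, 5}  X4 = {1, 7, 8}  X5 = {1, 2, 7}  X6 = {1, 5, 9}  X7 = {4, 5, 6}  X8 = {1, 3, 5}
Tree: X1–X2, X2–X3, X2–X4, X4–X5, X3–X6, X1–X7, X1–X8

Yes; width 2.

Checking the three conditions: (i) the bags cover all of {0, 1, 2, 3, 4, 5, 6, 7, 8, 9}; (ii) for each edge, some bag contains both endpoints; (iii) the bags containing any fixed vertex form a subtree. All hold, so the decomposition is valid with width 3 − 1 = 2.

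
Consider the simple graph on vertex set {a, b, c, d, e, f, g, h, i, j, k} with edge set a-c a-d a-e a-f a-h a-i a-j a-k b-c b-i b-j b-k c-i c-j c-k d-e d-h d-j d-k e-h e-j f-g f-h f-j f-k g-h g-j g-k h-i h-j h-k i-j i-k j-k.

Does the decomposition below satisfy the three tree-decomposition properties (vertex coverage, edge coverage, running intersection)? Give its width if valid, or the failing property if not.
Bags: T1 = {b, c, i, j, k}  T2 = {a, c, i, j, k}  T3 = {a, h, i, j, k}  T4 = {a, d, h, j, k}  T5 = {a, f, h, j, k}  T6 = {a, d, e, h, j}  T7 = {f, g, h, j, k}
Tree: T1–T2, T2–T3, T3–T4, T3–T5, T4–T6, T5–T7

Vertex coverage: the bags together contain {a, b, c, d, e, f, g, h, i, j, k}, the full vertex set. Edge coverage: each edge of G has both endpoints in at least one bag. Running intersection: for every vertex, the bags containing it form a connected subtree. All three properties hold, so this is a valid tree decomposition of width max|bag| − 1 = 4, and hence tw(G) ≤ 4.

Yes; width 4.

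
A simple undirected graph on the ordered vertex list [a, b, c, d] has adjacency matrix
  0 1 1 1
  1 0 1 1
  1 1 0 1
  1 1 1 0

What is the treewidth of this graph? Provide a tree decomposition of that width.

With just one bag of size 4, the width is 4 − 1 = 3, so tw(G) ≤ 3. On the other hand G contains the 4-clique {a, b, c, d}. A clique must lie in a single bag of any decomposition, so no decomposition can have width below 3. Hence tw(G) = 3 exactly.

Treewidth 3.
Bags: B1 = {a, b, c, d}
Tree: (single bag)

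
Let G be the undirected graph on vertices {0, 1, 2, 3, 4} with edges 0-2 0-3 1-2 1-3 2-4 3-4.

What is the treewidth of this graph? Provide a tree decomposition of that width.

Treewidth 2.
Bags: B1 = {2, 3, 4}  B2 = {1, 2, 3}  B3 = {0, 2, 3}
Tree: B1–B2, B2–B3

Every bag has size at most 3, so the width is 3 − 1 = 2 and tw(G) ≤ 2. Since 4–2–1–3–4 is a cycle in G, G is not acyclic. Forests are exactly the graphs of treewidth ≤ 1, so tw(G) ≥ 2. Hence tw(G) = 2 exactly.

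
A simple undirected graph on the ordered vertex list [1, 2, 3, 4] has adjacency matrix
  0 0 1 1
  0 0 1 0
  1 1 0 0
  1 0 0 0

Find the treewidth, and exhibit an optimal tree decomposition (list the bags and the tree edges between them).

Treewidth 1.
Bags: B1 = {1, 4}  B2 = {1, 3}  B3 = {2, 3}
Tree: B1–B2, B2–B3

Every bag has size at most 2, so the width is 2 − 1 = 1 and tw(G) ≤ 1. Since G has at least one edge (e.g. 4–1), it is not an edgeless graph, so tw(G) ≥ 1. Hence tw(G) = 1 exactly.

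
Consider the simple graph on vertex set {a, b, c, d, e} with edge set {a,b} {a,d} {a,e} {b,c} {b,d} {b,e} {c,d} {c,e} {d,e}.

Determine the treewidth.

3

A width-3 tree decomposition is:
Bags: B1 = {a, b, d, e}  B2 = {b, c, d, e}
Tree: B1–B2
Each bag holds 4 vertices, so the decomposition has width 3, which upper-bounds the treewidth. On the other hand G contains the 4-clique {b, c, d, e}. A clique must lie in a single bag of any decomposition, so no decomposition can have width below 3. Therefore the treewidth is 3.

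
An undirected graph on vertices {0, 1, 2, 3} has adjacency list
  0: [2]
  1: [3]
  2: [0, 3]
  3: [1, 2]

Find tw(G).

A width-1 tree decomposition is:
Bags: B1 = {1, 3}  B2 = {2, 3}  B3 = {0, 2}
Tree: B1–B2, B2–B3
The largest bag has 2 vertices, giving width 1; this decomposition certifies tw(G) ≤ 1. G has an edge, so its treewidth is at least 1. The upper and lower bounds meet at 1, so that is the treewidth.

1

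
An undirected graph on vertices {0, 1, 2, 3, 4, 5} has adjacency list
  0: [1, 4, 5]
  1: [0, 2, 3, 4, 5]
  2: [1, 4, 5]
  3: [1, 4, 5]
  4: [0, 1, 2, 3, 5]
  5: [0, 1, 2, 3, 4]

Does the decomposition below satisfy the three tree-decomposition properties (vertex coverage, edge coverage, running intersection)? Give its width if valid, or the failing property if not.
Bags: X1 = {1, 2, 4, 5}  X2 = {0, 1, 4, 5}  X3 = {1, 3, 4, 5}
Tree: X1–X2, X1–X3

Yes; width 3.

Every vertex of G appears in some bag (union = {0, 1, 2, 3, 4, 5}); every edge is covered by a bag; and for each vertex v the set of bags containing v is connected in the bag tree. The decomposition is therefore valid. The largest bag has 4 vertices, so the width is 3.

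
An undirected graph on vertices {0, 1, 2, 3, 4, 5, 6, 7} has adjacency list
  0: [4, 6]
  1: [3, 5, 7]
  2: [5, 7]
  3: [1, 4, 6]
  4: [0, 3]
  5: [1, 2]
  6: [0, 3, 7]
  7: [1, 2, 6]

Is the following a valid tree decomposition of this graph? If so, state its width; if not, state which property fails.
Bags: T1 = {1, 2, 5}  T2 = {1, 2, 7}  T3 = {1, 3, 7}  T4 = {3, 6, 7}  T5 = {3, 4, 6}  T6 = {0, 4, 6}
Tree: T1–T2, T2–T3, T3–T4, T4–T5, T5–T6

Yes; width 2.

Vertex coverage: the bags together contain {0, 1, 2, 3, 4, 5, 6, 7}, the full vertex set. Edge coverage: each edge of G has both endpoints in at least one bag. Running intersection: for every vertex, the bags containing it form a connected subtree. All three properties hold, so this is a valid tree decomposition of width max|bag| − 1 = 2, and hence tw(G) ≤ 2.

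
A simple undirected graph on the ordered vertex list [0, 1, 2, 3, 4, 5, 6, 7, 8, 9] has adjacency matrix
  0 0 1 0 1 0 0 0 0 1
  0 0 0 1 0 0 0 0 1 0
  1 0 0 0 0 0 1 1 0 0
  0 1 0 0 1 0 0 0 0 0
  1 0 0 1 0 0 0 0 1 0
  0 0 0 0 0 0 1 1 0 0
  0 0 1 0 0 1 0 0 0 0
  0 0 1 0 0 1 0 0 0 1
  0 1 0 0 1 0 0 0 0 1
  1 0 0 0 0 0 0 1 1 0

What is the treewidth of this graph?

2

A width-2 tree decomposition is:
Bags: B1 = {2, 5, 6}  B2 = {2, 5, 7}  B3 = {0, 2, 7}  B4 = {0, 7, 9}  B5 = {0, 4, 9}  B6 = {4, 8, 9}  B7 = {3, 4, 8}  B8 = {1, 3, 8}
Tree: B1–B2, B2–B3, B3–B4, B4–B5, B5–B6, B6–B7, B7–B8
The largest bag has 3 vertices, giving width 2; this decomposition certifies tw(G) ≤ 2. The edges 6–5–7–2–6 form a cycle, so G is not a tree and its treewidth is at least 2. Therefore the treewidth is 2.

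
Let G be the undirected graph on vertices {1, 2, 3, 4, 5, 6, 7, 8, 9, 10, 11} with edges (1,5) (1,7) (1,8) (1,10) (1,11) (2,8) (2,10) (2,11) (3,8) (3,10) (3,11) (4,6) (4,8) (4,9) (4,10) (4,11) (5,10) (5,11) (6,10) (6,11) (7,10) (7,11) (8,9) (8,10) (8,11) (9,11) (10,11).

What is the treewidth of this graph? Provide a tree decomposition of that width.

Treewidth 3.
Bags: B1 = {3, 8, 10, 11}  B2 = {4, 8, 10, 11}  B3 = {4, 6, 10, 11}  B4 = {1, 8, 10, 11}  B5 = {2, 8, 10, 11}  B6 = {1, 7, 10, 11}  B7 = {1, 5, 10, 11}  B8 = {4, 8, 9, 11}
Tree: B1–B2, B2–B3, B2–B4, B4–B5, B4–B6, B6–B7, B2–B8

Every bag has size at most 4, so the width is 4 − 1 = 3 and tw(G) ≤ 3. Conversely, {4, 8, 9, 11} is a clique of size 4, and the vertices of any clique must share a bag in every tree decomposition; so some bag has ≥ 4 vertices and tw(G) ≥ 3. Therefore the treewidth is 3.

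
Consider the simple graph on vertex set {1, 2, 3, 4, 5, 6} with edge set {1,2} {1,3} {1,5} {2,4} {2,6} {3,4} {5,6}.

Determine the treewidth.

2

A width-2 tree decomposition is:
Bags: B1 = {2, 3, 4}  B2 = {1, 2, 3}  B3 = {1, 2, 6}  B4 = {1, 5, 6}
Tree: B1–B2, B2–B3, B3–B4
The largest bag has 3 vertices, giving width 2; this decomposition certifies tw(G) ≤ 2. The edges 4–3–1–2–4 form a cycle, so G is not a tree and its treewidth is at least 2. Therefore the treewidth is 2.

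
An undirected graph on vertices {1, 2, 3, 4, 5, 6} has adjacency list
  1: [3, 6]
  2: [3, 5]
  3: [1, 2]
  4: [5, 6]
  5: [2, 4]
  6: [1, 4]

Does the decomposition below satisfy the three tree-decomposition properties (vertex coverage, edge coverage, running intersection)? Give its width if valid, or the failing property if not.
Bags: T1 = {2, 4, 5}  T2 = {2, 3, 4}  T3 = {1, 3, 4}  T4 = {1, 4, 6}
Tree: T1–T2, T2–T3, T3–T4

Yes; width 2.

Checking the three conditions: (i) the bags cover all of {1, 2, 3, 4, 5, 6}; (ii) for each edge, some bag contains both endpoints; (iii) the bags containing any fixed vertex form a subtree. All hold, so the decomposition is valid with width 3 − 1 = 2.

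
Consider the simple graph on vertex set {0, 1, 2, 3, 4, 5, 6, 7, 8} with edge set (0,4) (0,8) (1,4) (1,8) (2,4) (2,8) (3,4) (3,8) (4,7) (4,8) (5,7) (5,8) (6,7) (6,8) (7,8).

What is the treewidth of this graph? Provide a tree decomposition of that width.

Each bag holds 3 vertices, so the decomposition has width 2, which upper-bounds the treewidth. On the other hand G contains the 3-clique {0, 4, 8}. A clique must lie in a single bag of any decomposition, so no decomposition can have width below 2. Combining the bounds, tw(G) = 2.

Treewidth 2.
One optimal decomposition is:
Bags: B1 = {6, 7, 8}  B2 = {4, 7, 8}  B3 = {3, 4, 8}  B4 = {2, 4, 8}  B5 = {1, 4, 8}  B6 = {0, 4, 8}  B7 = {5, 7, 8}
Tree: B1–B2, B2–B3, B2–B4, B3–B5, B2–B6, B2–B7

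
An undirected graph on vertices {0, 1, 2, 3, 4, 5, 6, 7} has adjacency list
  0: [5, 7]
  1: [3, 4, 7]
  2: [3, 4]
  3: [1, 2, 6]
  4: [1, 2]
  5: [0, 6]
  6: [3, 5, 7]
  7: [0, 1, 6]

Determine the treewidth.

A width-2 tree decomposition is:
Bags: B1 = {2, 3, 4}  B2 = {1, 3, 4}  B3 = {1, 3, 6}  B4 = {1, 6, 7}  B5 = {5, 6, 7}  B6 = {0, 5, 7}
Tree: B1–B2, B2–B3, B3–B4, B4–B5, B5–B6
The largest bag has 3 vertices, giving width 2; this decomposition certifies tw(G) ≤ 2. The edges 2–4–1–3–2 form a cycle, so G is not a tree and its treewidth is at least 2. The upper and lower bounds meet at 2, so that is the treewidth.

2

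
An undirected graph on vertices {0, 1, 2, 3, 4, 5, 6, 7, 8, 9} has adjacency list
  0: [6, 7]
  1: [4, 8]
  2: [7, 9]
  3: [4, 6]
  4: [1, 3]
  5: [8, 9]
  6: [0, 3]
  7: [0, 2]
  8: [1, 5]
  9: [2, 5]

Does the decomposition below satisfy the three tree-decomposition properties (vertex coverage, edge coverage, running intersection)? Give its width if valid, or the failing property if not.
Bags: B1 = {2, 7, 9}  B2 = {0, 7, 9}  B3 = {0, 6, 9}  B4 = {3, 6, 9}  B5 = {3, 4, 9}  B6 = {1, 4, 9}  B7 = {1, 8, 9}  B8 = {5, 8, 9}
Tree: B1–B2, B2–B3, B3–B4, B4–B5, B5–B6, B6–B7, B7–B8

Yes; width 2.

Checking the three conditions: (i) the bags cover all of {0, 1, 2, 3, 4, 5, 6, 7, 8, 9}; (ii) for each edge, some bag contains both endpoints; (iii) the bags containing any fixed vertex form a subtree. All hold, so the decomposition is valid with width 3 − 1 = 2.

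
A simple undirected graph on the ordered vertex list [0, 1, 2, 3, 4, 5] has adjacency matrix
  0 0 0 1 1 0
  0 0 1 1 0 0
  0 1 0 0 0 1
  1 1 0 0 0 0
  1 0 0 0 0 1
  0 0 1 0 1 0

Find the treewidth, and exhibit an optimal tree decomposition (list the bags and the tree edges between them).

The largest bag has 3 vertices, giving width 2; this decomposition certifies tw(G) ≤ 2. Since 1–3–0–4–5–2–1 is a cycle in G, G is not acyclic. Forests are exactly the graphs of treewidth ≤ 1, so tw(G) ≥ 2. The upper and lower bounds meet at 2, so that is the treewidth.

Treewidth 2.
One optimal decomposition is:
Bags: B1 = {0, 1, 3}  B2 = {0, 1, 4}  B3 = {1, 4, 5}  B4 = {1, 2, 5}
Tree: B1–B2, B2–B3, B3–B4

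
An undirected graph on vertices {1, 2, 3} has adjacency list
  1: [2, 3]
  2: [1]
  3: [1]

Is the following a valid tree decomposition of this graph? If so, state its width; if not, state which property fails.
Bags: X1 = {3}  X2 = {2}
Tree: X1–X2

A tree decomposition must satisfy three properties: every vertex lies in some bag; for every edge, both endpoints lie together in some bag; and for every vertex, the bags containing it form a connected subtree. Here vertex 1 appears in no bag, so the decomposition is invalid.

No — vertex 1 appears in no bag.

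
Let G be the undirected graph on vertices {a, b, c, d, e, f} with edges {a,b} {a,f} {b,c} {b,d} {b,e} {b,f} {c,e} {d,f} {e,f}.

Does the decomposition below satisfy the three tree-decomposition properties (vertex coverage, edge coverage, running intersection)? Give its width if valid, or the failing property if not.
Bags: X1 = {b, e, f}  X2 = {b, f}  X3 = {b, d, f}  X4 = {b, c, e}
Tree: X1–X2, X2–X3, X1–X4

A tree decomposition must satisfy three properties: every vertex lies in some bag; for every edge, both endpoints lie together in some bag; and for every vertex, the bags containing it form a connected subtree. Here vertex a appears in no bag, so the decomposition is invalid.

No — vertex a appears in no bag.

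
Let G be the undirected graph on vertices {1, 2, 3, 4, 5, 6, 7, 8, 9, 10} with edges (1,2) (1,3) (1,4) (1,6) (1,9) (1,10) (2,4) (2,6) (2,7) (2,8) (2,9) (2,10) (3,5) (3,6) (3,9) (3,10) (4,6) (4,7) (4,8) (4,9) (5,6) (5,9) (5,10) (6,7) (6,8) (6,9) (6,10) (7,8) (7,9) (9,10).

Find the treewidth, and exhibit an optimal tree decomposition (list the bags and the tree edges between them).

Treewidth 4.
Bags: B1 = {2, 4, 6, 7, 9}  B2 = {1, 2, 4, 6, 9}  B3 = {1, 2, 6, 9, 10}  B4 = {1, 3, 6, 9, 10}  B5 = {2, 4, 6, 7, 8}  B6 = {3, 5, 6, 9, 10}
Tree: B1–B2, B2–B3, B3–B4, B1–B5, B4–B6

Every bag has size at most 5, so the width is 5 − 1 = 4 and tw(G) ≤ 4. Conversely, {2, 4, 6, 7, 8} is a clique of size 5, and the vertices of any clique must share a bag in every tree decomposition; so some bag has ≥ 5 vertices and tw(G) ≥ 4. Combining the bounds, tw(G) = 4.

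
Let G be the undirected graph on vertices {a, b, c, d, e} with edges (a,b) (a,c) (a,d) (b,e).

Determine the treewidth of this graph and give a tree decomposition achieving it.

Treewidth 1.
Bags: B1 = {b, e}  B2 = {a, b}  B3 = {a, c}  B4 = {a, d}
Tree: B1–B2, B2–B3, B2–B4

Each bag holds 2 vertices, so the decomposition has width 1, which upper-bounds the treewidth. Since G has at least one edge (e.g. b–e), it is not an edgeless graph, so tw(G) ≥ 1. Therefore the treewidth is 1.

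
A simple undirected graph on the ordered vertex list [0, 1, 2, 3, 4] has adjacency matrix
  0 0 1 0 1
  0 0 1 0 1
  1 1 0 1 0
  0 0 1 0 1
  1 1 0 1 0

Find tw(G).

2

A width-2 tree decomposition is:
Bags: B1 = {2, 3, 4}  B2 = {1, 2, 4}  B3 = {0, 2, 4}
Tree: B1–B2, B2–B3
Every bag has size at most 3, so the width is 3 − 1 = 2 and tw(G) ≤ 2. Since 3–4–1–2–3 is a cycle in G, G is not acyclic. Forests are exactly the graphs of treewidth ≤ 1, so tw(G) ≥ 2. The upper and lower bounds meet at 2, so that is the treewidth.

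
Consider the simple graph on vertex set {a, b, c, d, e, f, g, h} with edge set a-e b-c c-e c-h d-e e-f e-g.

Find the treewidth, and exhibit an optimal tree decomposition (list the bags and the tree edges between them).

Treewidth 1.
One such decomposition:
Bags: B1 = {c, e}  B2 = {a, e}  B3 = {d, e}  B4 = {c, h}  B5 = {b, c}  B6 = {e, g}  B7 = {e, f}
Tree: B1–B2, B1–B3, B1–B4, B4–B5, B1–B6, B3–B7

The largest bag has 2 vertices, giving width 1; this decomposition certifies tw(G) ≤ 1. Since G has at least one edge (e.g. c–e), it is not an edgeless graph, so tw(G) ≥ 1. Combining the bounds, tw(G) = 1.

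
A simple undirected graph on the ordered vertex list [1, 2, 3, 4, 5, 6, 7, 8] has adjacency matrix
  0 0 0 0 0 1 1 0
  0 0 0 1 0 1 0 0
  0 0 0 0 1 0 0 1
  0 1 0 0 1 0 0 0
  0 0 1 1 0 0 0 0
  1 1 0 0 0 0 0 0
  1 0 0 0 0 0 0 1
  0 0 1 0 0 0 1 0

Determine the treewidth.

A width-2 tree decomposition is:
Bags: B1 = {1, 2, 6}  B2 = {1, 2, 7}  B3 = {2, 7, 8}  B4 = {2, 3, 8}  B5 = {2, 3, 5}  B6 = {2, 4, 5}
Tree: B1–B2, B2–B3, B3–B4, B4–B5, B5–B6
Each bag holds 3 vertices, so the decomposition has width 2, which upper-bounds the treewidth. For the lower bound, G contains the cycle 2–6–1–7–8–3–5–4–2, so G is not a forest; only forests have treewidth ≤ 1, hence tw(G) ≥ 2. Hence tw(G) = 2 exactly.

2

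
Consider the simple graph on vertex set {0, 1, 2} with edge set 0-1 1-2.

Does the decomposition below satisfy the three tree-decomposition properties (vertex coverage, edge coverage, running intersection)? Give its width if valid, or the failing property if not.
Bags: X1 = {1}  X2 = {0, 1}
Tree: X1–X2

A tree decomposition must satisfy three properties: every vertex lies in some bag; for every edge, both endpoints lie together in some bag; and for every vertex, the bags containing it form a connected subtree. Here vertex 2 appears in no bag, so the decomposition is invalid.

No — vertex 2 appears in no bag.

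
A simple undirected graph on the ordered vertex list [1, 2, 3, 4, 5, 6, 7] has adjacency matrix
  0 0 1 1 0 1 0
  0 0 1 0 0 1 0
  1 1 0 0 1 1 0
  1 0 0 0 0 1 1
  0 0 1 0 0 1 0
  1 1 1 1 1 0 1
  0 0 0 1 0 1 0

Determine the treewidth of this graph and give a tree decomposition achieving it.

The largest bag has 3 vertices, giving width 2; this decomposition certifies tw(G) ≤ 2. For the lower bound, the 3 vertices {1, 3, 6} are pairwise adjacent, and any tree decomposition puts a clique entirely inside one bag — forcing width ≥ 2. Therefore the treewidth is 2.

Treewidth 2.
Bags: B1 = {1, 3, 6}  B2 = {3, 5, 6}  B3 = {1, 4, 6}  B4 = {2, 3, 6}  B5 = {4, 6, 7}
Tree: B1–B2, B1–B3, B1–B4, B3–B5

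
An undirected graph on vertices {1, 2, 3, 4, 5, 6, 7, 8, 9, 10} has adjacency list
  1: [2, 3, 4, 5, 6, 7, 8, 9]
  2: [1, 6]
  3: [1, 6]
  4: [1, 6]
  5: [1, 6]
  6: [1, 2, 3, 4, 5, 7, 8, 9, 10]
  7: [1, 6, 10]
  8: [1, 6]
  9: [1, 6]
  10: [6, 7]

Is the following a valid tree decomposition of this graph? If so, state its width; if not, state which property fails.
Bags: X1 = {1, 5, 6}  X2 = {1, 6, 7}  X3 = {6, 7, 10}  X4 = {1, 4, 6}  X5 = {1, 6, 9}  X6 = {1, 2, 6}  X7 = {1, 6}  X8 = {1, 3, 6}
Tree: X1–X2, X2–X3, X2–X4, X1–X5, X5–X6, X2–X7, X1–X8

A tree decomposition must satisfy three properties: every vertex lies in some bag; for every edge, both endpoints lie together in some bag; and for every vertex, the bags containing it form a connected subtree. Here vertex 8 appears in no bag, so the decomposition is invalid.

No — vertex 8 appears in no bag.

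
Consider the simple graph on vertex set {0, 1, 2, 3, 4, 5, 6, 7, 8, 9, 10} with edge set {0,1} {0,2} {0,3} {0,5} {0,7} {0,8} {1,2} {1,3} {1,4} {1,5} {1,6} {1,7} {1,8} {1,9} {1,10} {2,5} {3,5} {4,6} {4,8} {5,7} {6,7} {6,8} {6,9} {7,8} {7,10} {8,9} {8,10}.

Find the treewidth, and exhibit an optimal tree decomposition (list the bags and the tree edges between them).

Each bag holds 4 vertices, so the decomposition has width 3, which upper-bounds the treewidth. For the lower bound, the 4 vertices {0, 1, 7, 8} are pairwise adjacent, and any tree decomposition puts a clique entirely inside one bag — forcing width ≥ 3. The upper and lower bounds meet at 3, so that is the treewidth.

Treewidth 3.
One such decomposition:
Bags: B1 = {1, 6, 7, 8}  B2 = {1, 6, 8, 9}  B3 = {0, 1, 7, 8}  B4 = {1, 7, 8, 10}  B5 = {0, 1, 5, 7}  B6 = {1, 4, 6, 8}  B7 = {0, 1, 2, 5}  B8 = {0, 1, 3, 5}
Tree: B1–B2, B1–B3, B3–B4, B3–B5, B2–B6, B5–B7, B7–B8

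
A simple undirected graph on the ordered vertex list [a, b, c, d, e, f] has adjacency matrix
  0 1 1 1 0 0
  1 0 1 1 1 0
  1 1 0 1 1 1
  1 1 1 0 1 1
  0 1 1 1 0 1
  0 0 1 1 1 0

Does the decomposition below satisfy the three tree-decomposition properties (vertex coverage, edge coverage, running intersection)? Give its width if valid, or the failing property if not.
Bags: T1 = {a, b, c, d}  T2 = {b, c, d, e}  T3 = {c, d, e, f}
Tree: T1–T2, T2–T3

Yes; width 3.

Vertex coverage: the bags together contain {a, b, c, d, e, f}, the full vertex set. Edge coverage: each edge of G has both endpoints in at least one bag. Running intersection: for every vertex, the bags containing it form a connected subtree. All three properties hold, so this is a valid tree decomposition of width max|bag| − 1 = 3, and hence tw(G) ≤ 3.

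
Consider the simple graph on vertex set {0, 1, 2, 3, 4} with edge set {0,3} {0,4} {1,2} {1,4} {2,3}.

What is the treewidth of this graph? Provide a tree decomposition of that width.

Treewidth 2.
One optimal decomposition is:
Bags: B1 = {0, 1, 4}  B2 = {0, 1, 2}  B3 = {0, 2, 3}
Tree: B1–B2, B2–B3

Each bag holds 3 vertices, so the decomposition has width 2, which upper-bounds the treewidth. Since 0–4–1–2–3–0 is a cycle in G, G is not acyclic. Forests are exactly the graphs of treewidth ≤ 1, so tw(G) ≥ 2. Combining the bounds, tw(G) = 2.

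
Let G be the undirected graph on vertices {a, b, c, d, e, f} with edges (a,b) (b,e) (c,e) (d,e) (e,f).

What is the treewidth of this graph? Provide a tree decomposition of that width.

Every bag has size at most 2, so the width is 2 − 1 = 1 and tw(G) ≤ 1. Since G has at least one edge (e.g. b–e), it is not an edgeless graph, so tw(G) ≥ 1. Combining the bounds, tw(G) = 1.

Treewidth 1.
One optimal decomposition is:
Bags: B1 = {b, e}  B2 = {d, e}  B3 = {e, f}  B4 = {a, b}  B5 = {c, e}
Tree: B1–B2, B1–B3, B1–B4, B3–B5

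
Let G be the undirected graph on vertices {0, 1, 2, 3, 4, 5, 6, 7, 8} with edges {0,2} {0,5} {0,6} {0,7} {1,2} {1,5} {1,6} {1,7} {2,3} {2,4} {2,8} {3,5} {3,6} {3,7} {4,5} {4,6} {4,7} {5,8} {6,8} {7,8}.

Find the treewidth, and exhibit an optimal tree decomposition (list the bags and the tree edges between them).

Each bag holds 5 vertices, so the decomposition has width 4, which upper-bounds the treewidth. For the lower bound: the 5 vertex sets {2,3}, {6,8}, {4,7}, {5}, {0} are disjoint, each induces a connected subgraph, and every pair is joined by at least one edge of G. Contracting each set to a single vertex therefore yields K_{5} as a minor, and since treewidth is minor-monotone, tw(G) ≥ tw(K_{5}) = 4. Therefore the treewidth is 4.

Treewidth 4.
Bags: B1 = {2, 3, 5, 6, 7}  B2 = {2, 5, 6, 7, 8}  B3 = {2, 4, 5, 6, 7}  B4 = {0, 2, 5, 6, 7}  B5 = {1, 2, 5, 6, 7}
Tree: B1–B2, B2–B3, B3–B4, B4–B5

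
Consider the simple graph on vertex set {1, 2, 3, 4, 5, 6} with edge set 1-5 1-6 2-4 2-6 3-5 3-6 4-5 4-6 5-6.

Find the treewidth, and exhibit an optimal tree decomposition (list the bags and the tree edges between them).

Treewidth 2.
One optimal decomposition is:
Bags: B1 = {3, 5, 6}  B2 = {1, 5, 6}  B3 = {4, 5, 6}  B4 = {2, 4, 6}
Tree: B1–B2, B2–B3, B3–B4

Every bag has size at most 3, so the width is 3 − 1 = 2 and tw(G) ≤ 2. Conversely, {2, 4, 6} is a clique of size 3, and the vertices of any clique must share a bag in every tree decomposition; so some bag has ≥ 3 vertices and tw(G) ≥ 2. Hence tw(G) = 2 exactly.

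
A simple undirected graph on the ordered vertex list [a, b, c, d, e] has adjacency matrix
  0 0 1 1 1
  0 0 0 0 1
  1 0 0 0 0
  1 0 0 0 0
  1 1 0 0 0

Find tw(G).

1

A width-1 tree decomposition is:
Bags: B1 = {b, e}  B2 = {a, e}  B3 = {a, d}  B4 = {a, c}
Tree: B1–B2, B2–B3, B2–B4
Each bag holds 2 vertices, so the decomposition has width 1, which upper-bounds the treewidth. Any graph with an edge has treewidth ≥ 1, and G has the edge e–b. Combining the bounds, tw(G) = 1.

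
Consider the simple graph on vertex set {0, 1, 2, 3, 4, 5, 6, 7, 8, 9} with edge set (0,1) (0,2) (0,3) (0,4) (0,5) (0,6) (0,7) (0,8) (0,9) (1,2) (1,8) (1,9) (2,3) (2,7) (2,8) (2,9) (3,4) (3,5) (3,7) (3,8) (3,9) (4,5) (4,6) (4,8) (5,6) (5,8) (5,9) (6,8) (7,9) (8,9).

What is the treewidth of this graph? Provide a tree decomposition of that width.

Treewidth 4.
One optimal decomposition is:
Bags: B1 = {0, 2, 3, 8, 9}  B2 = {0, 3, 5, 8, 9}  B3 = {0, 1, 2, 8, 9}  B4 = {0, 3, 4, 5, 8}  B5 = {0, 2, 3, 7, 9}  B6 = {0, 4, 5, 6, 8}
Tree: B1–B2, B1–B3, B2–B4, B1–B5, B4–B6

Each bag holds 5 vertices, so the decomposition has width 4, which upper-bounds the treewidth. Conversely, {0, 1, 2, 8, 9} is a clique of size 5, and the vertices of any clique must share a bag in every tree decomposition; so some bag has ≥ 5 vertices and tw(G) ≥ 4. Hence tw(G) = 4 exactly.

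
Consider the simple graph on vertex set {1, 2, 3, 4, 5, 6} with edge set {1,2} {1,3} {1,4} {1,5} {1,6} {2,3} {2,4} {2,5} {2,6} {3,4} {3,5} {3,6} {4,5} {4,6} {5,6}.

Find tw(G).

A width-5 tree decomposition is:
Bags: B1 = {1, 2, 3, 4, 5, 6}
Tree: (single bag)
With just one bag of size 6, the width is 6 − 1 = 5, so tw(G) ≤ 5. On the other hand G contains the 6-clique {1, 2, 3, 4, 5, 6}. A clique must lie in a single bag of any decomposition, so no decomposition can have width below 5. Hence tw(G) = 5 exactly.

5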